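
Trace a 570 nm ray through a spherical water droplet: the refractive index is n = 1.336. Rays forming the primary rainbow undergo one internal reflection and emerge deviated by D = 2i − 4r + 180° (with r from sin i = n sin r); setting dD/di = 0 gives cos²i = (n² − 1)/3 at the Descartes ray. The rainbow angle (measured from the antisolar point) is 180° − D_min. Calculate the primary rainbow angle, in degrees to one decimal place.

41.6°

cos²i = (1.78490 − 1)/3 = 0.26163; i = arccos(0.51150) = 59.236°.
sin r = sin 59.236°/1.336 = 0.64318; r = 40.029°.
D_min = 2·59.236° − 4·40.029° + 180° = 138.356°.
Rainbow angle = 180° − D_min = 41.644°.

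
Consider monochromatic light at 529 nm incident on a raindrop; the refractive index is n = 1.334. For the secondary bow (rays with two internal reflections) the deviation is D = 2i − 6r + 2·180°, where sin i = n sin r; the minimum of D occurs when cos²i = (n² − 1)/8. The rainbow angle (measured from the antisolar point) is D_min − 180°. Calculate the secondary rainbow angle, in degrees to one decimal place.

cos²i = (1.77956 − 1)/8 = 0.09744; i = arccos(0.31216) = 71.810°.
sin r = sin 71.810°/1.334 = 0.71217; r = 45.411°.
D_min = 2·71.810° − 6·45.411° + 360° = 231.153°.
Rainbow angle = D_min − 180° = 51.153°.

51.2°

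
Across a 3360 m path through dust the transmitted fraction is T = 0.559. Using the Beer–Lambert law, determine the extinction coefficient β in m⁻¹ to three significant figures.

0.000173 m⁻¹

Beer–Lambert: T = exp(−βL) ⇒ β = −ln(T)/L = −ln(0.559)/3360 = 0.5816/3360 = 0.0001731 m⁻¹.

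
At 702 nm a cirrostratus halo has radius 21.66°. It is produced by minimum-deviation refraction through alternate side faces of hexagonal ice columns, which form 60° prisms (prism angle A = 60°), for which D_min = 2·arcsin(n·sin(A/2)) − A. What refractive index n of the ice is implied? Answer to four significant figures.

Rearranging: n = sin((D_min + A)/2) / sin(A/2).
(D_min + A)/2 = (21.66° + 60°)/2 = 40.830°.
n = sin 40.830° / sin 30° = 0.6538 / 0.5000 = 1.3076.

1.308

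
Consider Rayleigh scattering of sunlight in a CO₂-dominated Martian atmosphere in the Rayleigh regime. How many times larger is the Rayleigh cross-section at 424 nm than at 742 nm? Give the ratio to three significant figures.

Rayleigh scattering ∝ λ⁻⁴, so the ratio of coefficients is the inverse fourth power of the wavelength ratio.
σ(424)/σ(742) = (742/424)⁴ = (1.7500)⁴ = 9.379.

9.38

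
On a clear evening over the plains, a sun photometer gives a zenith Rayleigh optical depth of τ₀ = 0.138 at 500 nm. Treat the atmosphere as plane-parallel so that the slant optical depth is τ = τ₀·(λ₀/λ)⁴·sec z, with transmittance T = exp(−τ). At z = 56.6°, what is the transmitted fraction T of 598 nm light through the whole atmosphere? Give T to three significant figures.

0.885

sec 56.6° = 1.8166.
τ = 0.138 × (500/598)⁴ × 1.8166 = 0.138 × 0.4887 × 1.8166 = 0.1225.
T = exp(−0.1225) = 0.8847.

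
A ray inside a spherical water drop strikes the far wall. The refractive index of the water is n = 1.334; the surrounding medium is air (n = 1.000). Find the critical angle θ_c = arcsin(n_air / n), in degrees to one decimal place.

sin θ_c = n_air / n = 1.000 / 1.334 = 0.7496.
θ_c = arcsin(0.7496) = 48.56°.

48.6°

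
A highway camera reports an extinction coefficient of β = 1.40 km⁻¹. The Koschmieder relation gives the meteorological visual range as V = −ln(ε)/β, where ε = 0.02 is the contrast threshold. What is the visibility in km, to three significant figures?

V = −ln(0.02) / 1.40 = 3.912 / 1.40 = 2.7943 km.

2.79 km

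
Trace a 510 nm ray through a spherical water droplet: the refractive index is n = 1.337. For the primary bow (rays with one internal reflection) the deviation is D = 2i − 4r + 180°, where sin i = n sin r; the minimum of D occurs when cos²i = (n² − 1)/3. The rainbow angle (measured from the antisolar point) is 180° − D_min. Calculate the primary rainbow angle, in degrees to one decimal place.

cos²i = (1.78757 − 1)/3 = 0.26252; i = arccos(0.51237) = 59.178°.
sin r = sin 59.178°/1.337 = 0.64231; r = 39.964°.
D_min = 2·59.178° − 4·39.964° + 180° = 138.500°.
Rainbow angle = 180° − D_min = 41.500°.

41.5°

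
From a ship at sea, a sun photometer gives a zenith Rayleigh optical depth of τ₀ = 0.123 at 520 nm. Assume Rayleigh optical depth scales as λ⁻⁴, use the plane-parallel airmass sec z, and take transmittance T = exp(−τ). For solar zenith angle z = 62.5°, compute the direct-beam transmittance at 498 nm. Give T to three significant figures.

0.729

sec 62.5° = 2.1657.
τ = 0.123 × (520/498)⁴ × 2.1657 = 0.123 × 1.1888 × 2.1657 = 0.3167.
T = exp(−0.3167) = 0.7286.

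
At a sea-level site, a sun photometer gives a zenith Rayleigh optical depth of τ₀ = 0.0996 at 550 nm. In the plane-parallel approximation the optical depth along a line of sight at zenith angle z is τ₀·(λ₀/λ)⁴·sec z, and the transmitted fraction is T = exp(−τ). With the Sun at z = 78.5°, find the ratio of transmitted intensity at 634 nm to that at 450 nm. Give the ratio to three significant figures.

2.30

Airmass: sec 78.5° = 5.0159.
τ(634 nm) = 0.0996 × (550/634)⁴ × 5.0159 = 0.0996 × 0.5664 × 5.0159 = 0.2829.
τ(450 nm) = 0.0996 × (550/450)⁴ × 5.0159 = 0.0996 × 2.2315 × 5.0159 = 1.1148.
T(634)/T(450) = exp(τ_B − τ_A) = exp(0.8319) = 2.2976.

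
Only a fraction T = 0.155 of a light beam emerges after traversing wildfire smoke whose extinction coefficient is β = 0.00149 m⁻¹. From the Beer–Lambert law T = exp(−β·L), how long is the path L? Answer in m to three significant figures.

1250 m

Beer–Lambert: T = exp(−βL) ⇒ L = −ln(T)/β = −ln(0.155)/0.00149 = 1.8643/0.00149 = 1251 m.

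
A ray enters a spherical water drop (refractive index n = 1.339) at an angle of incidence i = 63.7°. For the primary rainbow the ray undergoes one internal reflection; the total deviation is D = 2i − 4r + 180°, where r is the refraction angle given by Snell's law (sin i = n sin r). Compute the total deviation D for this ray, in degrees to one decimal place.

139.3°

sin r = sin 63.7° / 1.339 = 0.8965/1.339 = 0.6695; r = 42.03°.
D = 2·63.7° − 4·42.03° + 180° = 127.40° − 168.12° + 180° = 139.28°.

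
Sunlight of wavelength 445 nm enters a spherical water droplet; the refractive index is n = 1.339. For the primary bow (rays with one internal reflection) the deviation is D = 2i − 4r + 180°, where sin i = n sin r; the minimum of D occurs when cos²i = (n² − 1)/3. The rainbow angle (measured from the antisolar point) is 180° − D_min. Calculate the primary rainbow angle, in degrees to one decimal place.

41.2°

cos²i = (1.79292 − 1)/3 = 0.26431; i = arccos(0.51411) = 59.062°.
sin r = sin 59.062°/1.339 = 0.64057; r = 39.834°.
D_min = 2·59.062° − 4·39.834° + 180° = 138.786°.
Rainbow angle = 180° − D_min = 41.214°.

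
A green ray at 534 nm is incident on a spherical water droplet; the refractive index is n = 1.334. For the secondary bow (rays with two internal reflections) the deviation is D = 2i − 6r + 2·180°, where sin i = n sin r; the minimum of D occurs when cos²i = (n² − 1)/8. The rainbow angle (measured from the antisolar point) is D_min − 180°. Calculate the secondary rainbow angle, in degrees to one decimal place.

cos²i = (1.77956 − 1)/8 = 0.09744; i = arccos(0.31216) = 71.810°.
sin r = sin 71.810°/1.334 = 0.71217; r = 45.411°.
D_min = 2·71.810° − 6·45.411° + 360° = 231.153°.
Rainbow angle = D_min − 180° = 51.153°.

51.2°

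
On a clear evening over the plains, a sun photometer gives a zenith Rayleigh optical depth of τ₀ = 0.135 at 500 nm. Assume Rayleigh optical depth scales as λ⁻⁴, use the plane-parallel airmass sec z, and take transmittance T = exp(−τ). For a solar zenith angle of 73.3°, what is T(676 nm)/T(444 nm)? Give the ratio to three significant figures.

1.85

Airmass: sec 73.3° = 3.4799.
τ(676 nm) = 0.135 × (500/676)⁴ × 3.4799 = 0.135 × 0.2993 × 3.4799 = 0.1406.
τ(444 nm) = 0.135 × (500/444)⁴ × 3.4799 = 0.135 × 1.6082 × 3.4799 = 0.7555.
T(676)/T(444) = exp(τ_B − τ_A) = exp(0.6149) = 1.8495.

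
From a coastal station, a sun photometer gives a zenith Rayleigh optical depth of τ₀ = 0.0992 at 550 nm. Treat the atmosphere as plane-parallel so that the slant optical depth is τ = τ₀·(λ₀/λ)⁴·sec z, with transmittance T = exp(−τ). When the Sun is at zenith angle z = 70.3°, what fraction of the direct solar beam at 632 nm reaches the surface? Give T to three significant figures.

0.845

sec 70.3° = 2.9665.
τ = 0.0992 × (550/632)⁴ × 2.9665 = 0.0992 × 0.5736 × 2.9665 = 0.1688.
T = exp(−0.1688) = 0.8447.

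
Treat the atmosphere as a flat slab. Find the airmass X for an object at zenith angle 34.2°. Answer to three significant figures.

X = sec z = 1/cos 34.2° = 1/0.8271 = 1.2091.

1.21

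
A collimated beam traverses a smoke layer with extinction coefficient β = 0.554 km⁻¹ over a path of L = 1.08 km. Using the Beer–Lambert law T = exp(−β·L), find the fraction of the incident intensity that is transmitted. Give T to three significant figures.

τ = β·L = 0.554 × 1.08 = 0.5983.
T = exp(−0.5983) = 0.5497.

0.550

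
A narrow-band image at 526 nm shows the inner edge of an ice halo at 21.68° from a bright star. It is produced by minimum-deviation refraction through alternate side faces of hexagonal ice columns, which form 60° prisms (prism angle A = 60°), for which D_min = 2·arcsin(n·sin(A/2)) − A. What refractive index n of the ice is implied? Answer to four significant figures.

1.308

Rearranging: n = sin((D_min + A)/2) / sin(A/2).
(D_min + A)/2 = (21.68° + 60°)/2 = 40.840°.
n = sin 40.840° / sin 30° = 0.6539 / 0.5000 = 1.3079.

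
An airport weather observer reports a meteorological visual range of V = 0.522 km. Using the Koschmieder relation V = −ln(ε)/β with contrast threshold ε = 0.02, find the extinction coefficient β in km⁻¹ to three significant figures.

7.49 km⁻¹

β = −ln(0.02) / V = 3.912 / 0.522 = 7.4943 km⁻¹.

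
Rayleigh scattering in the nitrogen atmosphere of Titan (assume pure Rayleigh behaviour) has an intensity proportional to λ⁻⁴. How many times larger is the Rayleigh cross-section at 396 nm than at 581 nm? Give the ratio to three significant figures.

Rayleigh scattering ∝ λ⁻⁴, so the ratio of coefficients is the inverse fourth power of the wavelength ratio.
σ(396)/σ(581) = (581/396)⁴ = (1.4672)⁴ = 4.634.

4.63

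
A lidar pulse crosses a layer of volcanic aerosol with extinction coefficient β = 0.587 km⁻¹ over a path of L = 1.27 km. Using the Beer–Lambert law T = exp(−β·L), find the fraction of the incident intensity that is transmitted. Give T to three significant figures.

0.475

τ = β·L = 0.587 × 1.27 = 0.7455.
T = exp(−0.7455) = 0.4745.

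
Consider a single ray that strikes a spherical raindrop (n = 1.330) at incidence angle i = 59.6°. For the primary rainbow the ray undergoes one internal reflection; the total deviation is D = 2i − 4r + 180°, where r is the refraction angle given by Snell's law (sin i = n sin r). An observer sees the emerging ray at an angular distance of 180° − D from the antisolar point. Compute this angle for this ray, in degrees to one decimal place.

42.5°

sin r = sin 59.6° / 1.330 = 0.8625/1.330 = 0.6485; r = 40.43°.
D = 2·59.6° − 4·40.43° + 180° = 119.20° − 161.72° + 180° = 137.48°.
Angle from antisolar point = 180° − D = 42.52°.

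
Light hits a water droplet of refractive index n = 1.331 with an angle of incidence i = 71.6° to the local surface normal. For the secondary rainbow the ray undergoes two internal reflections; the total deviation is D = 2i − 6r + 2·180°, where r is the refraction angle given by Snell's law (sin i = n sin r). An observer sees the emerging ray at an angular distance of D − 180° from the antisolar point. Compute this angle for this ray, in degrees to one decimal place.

50.4°

sin r = sin 71.6° / 1.331 = 0.9489/1.331 = 0.7129; r = 45.47°.
D = 2·71.6° − 6·45.47° + 2·180° = 143.20° − 272.83° + 360° = 230.37°.
Angle from antisolar point = D − 180° = 50.37°.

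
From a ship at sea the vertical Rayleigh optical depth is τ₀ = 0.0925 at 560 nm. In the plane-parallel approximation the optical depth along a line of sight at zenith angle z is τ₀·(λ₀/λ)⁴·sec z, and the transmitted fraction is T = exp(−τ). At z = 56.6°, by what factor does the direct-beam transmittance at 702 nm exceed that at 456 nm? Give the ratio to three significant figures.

Airmass: sec 56.6° = 1.8166.
τ(702 nm) = 0.0925 × (560/702)⁴ × 1.8166 = 0.0925 × 0.4050 × 1.8166 = 0.0680.
τ(456 nm) = 0.0925 × (560/456)⁴ × 1.8166 = 0.0925 × 2.2745 × 1.8166 = 0.3822.
T(702)/T(456) = exp(τ_B − τ_A) = exp(0.3142) = 1.3691.

1.37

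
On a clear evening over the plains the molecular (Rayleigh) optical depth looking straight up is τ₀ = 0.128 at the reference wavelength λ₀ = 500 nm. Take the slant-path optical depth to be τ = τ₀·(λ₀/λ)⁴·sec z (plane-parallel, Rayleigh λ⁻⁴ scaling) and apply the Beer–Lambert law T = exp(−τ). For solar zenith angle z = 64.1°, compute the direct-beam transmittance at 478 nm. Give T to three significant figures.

0.704

sec 64.1° = 2.2894.
τ = 0.128 × (500/478)⁴ × 2.2894 = 0.128 × 1.1972 × 2.2894 = 0.3508.
T = exp(−0.3508) = 0.7041.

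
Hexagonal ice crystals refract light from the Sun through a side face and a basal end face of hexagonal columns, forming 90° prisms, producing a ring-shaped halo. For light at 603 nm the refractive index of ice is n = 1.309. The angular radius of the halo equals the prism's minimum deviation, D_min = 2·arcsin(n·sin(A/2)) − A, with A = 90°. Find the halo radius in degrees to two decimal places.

n·sin(A/2) = 1.309 × sin 45° = 1.309 × 0.7071 = 0.9256.
D_min = 2·arcsin(0.9256) − 90° = 2 × 67.759° − 90° = 45.519°.

45.52°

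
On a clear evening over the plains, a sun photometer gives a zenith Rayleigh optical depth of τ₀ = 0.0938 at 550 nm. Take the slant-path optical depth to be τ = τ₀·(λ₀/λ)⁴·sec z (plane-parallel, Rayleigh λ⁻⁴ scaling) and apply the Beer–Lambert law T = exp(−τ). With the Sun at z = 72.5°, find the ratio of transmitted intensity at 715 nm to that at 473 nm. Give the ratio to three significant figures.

1.59

Airmass: sec 72.5° = 3.3255.
τ(715 nm) = 0.0938 × (550/715)⁴ × 3.3255 = 0.0938 × 0.3501 × 3.3255 = 0.1092.
τ(473 nm) = 0.0938 × (550/473)⁴ × 3.3255 = 0.0938 × 1.8281 × 3.3255 = 0.5703.
T(715)/T(473) = exp(τ_B − τ_A) = exp(0.4610) = 1.5857.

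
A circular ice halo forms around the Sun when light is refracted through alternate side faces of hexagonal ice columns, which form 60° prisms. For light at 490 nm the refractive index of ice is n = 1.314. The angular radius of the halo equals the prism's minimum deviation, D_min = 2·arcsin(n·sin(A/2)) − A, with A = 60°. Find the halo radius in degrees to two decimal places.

22.14°

n·sin(A/2) = 1.314 × sin 30° = 1.314 × 0.5000 = 0.6570.
D_min = 2·arcsin(0.6570) − 60° = 2 × 41.071° − 60° = 22.143°.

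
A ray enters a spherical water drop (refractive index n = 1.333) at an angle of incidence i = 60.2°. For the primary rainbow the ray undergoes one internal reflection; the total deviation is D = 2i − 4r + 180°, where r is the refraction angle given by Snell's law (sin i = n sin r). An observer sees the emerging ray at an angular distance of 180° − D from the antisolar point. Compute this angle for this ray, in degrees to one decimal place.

42.1°

sin r = sin 60.2° / 1.333 = 0.8678/1.333 = 0.6510; r = 40.62°.
D = 2·60.2° − 4·40.62° + 180° = 120.40° − 162.46° + 180° = 137.94°.
Angle from antisolar point = 180° − D = 42.06°.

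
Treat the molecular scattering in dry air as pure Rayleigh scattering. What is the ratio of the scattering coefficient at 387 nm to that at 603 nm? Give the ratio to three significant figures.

Rayleigh scattering ∝ λ⁻⁴, so the ratio of coefficients is the inverse fourth power of the wavelength ratio.
σ(387)/σ(603) = (603/387)⁴ = (1.5581)⁴ = 5.894.

5.89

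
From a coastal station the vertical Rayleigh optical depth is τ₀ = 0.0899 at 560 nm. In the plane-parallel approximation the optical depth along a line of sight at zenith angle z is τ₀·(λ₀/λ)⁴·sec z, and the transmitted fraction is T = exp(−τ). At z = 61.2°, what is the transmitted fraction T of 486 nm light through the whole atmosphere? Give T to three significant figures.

sec 61.2° = 2.0757.
τ = 0.0899 × (560/486)⁴ × 2.0757 = 0.0899 × 1.7628 × 2.0757 = 0.3290.
T = exp(−0.3290) = 0.7197.

0.720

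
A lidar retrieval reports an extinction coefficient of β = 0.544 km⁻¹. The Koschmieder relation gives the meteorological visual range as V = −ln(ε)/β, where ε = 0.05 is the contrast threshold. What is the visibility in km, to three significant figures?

V = −ln(0.05) / 0.544 = 2.996 / 0.544 = 5.5069 km.

5.51 km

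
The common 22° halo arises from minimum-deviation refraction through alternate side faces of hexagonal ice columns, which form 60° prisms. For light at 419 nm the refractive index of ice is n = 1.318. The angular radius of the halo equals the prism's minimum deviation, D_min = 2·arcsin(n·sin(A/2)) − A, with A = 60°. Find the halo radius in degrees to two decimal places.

22.45°

n·sin(A/2) = 1.318 × sin 30° = 1.318 × 0.5000 = 0.6590.
D_min = 2·arcsin(0.6590) − 60° = 2 × 41.224° − 60° = 22.447°.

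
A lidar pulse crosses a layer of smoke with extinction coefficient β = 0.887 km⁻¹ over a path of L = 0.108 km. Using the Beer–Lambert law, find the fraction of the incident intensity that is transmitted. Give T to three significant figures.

0.909

τ = β·L = 0.887 × 0.108 = 0.0958.
T = exp(−0.0958) = 0.9086.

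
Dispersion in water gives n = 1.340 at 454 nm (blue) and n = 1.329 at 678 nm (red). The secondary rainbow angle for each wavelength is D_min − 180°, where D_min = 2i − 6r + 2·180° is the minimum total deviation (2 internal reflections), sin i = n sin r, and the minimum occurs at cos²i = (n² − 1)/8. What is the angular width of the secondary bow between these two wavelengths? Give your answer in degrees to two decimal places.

At 454 nm (n = 1.340): cos²i = 0.09945 → i = 71.618°, r = 45.088°, D_min = 232.709°, rainbow angle = 52.709°.
At 678 nm (n = 1.329): cos²i = 0.09578 → i = 71.972°, r = 45.685°, D_min = 229.837°, rainbow angle = 49.837°.
Angular width = |52.709° − 49.837°| = 2.872°.

2.87°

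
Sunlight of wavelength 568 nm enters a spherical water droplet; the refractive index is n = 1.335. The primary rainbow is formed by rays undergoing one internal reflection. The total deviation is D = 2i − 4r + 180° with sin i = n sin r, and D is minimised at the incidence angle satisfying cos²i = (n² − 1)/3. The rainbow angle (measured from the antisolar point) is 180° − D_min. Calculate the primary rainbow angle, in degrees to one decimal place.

cos²i = (1.78222 − 1)/3 = 0.26074; i = arccos(0.51063) = 59.294°.
sin r = sin 59.294°/1.335 = 0.64405; r = 40.094°.
D_min = 2·59.294° − 4·40.094° + 180° = 138.212°.
Rainbow angle = 180° − D_min = 41.788°.

41.8°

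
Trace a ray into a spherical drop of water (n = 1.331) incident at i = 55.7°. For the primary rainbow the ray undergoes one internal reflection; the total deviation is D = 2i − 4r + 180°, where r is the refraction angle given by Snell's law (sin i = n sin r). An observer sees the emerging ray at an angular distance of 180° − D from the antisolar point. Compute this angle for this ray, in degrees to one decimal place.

42.1°

sin r = sin 55.7° / 1.331 = 0.8261/1.331 = 0.6207; r = 38.36°.
D = 2·55.7° − 4·38.36° + 180° = 111.40° − 153.46° + 180° = 137.94°.
Angle from antisolar point = 180° − D = 42.06°.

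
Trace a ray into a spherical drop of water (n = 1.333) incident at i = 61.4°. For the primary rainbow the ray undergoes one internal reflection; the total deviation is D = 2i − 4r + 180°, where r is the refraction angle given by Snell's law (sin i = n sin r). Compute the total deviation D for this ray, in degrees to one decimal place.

sin r = sin 61.4° / 1.333 = 0.8780/1.333 = 0.6587; r = 41.20°.
D = 2·61.4° − 4·41.20° + 180° = 122.80° − 164.79° + 180° = 138.01°.

138.0°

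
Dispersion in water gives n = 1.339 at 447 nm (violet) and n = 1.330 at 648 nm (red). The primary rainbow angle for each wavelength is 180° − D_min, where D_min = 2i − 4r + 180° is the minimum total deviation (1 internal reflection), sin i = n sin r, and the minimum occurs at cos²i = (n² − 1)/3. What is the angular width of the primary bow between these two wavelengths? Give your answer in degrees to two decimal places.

At 447 nm (n = 1.339): cos²i = 0.26431 → i = 59.062°, r = 39.834°, D_min = 138.786°, rainbow angle = 41.214°.
At 648 nm (n = 1.330): cos²i = 0.25630 → i = 59.585°, r = 40.422°, D_min = 137.484°, rainbow angle = 42.516°.
Angular width = |41.214° − 42.516°| = 1.303°.

1.30°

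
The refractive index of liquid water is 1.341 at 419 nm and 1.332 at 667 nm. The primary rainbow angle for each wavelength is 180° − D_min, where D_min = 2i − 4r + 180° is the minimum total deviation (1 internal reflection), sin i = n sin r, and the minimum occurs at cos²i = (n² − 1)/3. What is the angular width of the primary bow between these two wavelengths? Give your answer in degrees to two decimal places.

At 419 nm (n = 1.341): cos²i = 0.26609 → i = 58.946°, r = 39.705°, D_min = 139.071°, rainbow angle = 40.929°.
At 667 nm (n = 1.332): cos²i = 0.25807 → i = 59.469°, r = 40.290°, D_min = 137.776°, rainbow angle = 42.224°.
Angular width = |40.929° − 42.224°| = 1.295°.

1.29°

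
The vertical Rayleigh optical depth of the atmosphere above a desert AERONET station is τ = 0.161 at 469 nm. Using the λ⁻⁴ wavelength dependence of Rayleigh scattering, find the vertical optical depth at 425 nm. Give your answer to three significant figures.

τ(425 nm) = τ(469 nm) × (469/425)⁴ = 0.161 × (1.1035)⁴ = 0.161 × 1.4830 = 0.2388.

0.239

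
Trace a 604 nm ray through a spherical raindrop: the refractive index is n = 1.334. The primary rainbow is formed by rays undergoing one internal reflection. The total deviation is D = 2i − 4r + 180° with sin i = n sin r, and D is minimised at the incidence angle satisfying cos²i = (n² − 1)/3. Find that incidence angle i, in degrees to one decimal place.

59.4°

cos²i = (1.334² − 1)/3 = (1.77956 − 1)/3 = 0.25985.
cos i = 0.50976, so i = 59.352°.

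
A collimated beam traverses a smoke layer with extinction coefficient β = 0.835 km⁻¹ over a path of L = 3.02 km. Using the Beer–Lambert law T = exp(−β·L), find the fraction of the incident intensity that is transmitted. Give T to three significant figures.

τ = β·L = 0.835 × 3.02 = 2.5217.
T = exp(−2.5217) = 0.0803.

0.0803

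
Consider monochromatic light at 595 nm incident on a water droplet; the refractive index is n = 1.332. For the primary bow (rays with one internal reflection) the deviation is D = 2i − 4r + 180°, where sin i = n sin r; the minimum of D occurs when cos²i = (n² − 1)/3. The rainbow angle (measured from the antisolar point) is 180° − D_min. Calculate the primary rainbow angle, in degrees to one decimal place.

42.2°

cos²i = (1.77422 − 1)/3 = 0.25807; i = arccos(0.50801) = 59.469°.
sin r = sin 59.469°/1.332 = 0.64666; r = 40.290°.
D_min = 2·59.469° − 4·40.290° + 180° = 137.776°.
Rainbow angle = 180° − D_min = 42.224°.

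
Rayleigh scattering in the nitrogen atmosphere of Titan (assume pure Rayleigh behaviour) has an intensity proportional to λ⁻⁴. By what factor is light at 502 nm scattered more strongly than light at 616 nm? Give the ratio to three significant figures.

2.27

Rayleigh scattering ∝ λ⁻⁴, so the ratio of coefficients is the inverse fourth power of the wavelength ratio.
σ(502)/σ(616) = (616/502)⁴ = (1.2271)⁴ = 2.267.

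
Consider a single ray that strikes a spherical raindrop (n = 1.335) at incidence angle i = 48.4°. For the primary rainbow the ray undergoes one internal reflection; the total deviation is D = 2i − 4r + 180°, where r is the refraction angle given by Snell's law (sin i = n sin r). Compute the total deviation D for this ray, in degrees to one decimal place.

sin r = sin 48.4° / 1.335 = 0.7478/1.335 = 0.5601; r = 34.07°.
D = 2·48.4° − 4·34.07° + 180° = 96.80° − 136.26° + 180° = 140.54°.

140.5°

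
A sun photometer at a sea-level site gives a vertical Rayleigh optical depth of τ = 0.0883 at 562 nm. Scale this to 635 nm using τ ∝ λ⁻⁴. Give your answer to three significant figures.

τ(635 nm) = τ(562 nm) × (562/635)⁴ = 0.0883 × (0.8850)⁴ = 0.0883 × 0.6136 = 0.0542.

0.0542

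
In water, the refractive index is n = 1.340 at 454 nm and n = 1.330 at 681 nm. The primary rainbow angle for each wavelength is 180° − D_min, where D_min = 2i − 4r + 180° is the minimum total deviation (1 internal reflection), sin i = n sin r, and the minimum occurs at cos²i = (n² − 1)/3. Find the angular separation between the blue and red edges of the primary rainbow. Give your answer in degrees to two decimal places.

At 454 nm (n = 1.340): cos²i = 0.26520 → i = 59.004°, r = 39.770°, D_min = 138.929°, rainbow angle = 41.071°.
At 681 nm (n = 1.330): cos²i = 0.25630 → i = 59.585°, r = 40.422°, D_min = 137.484°, rainbow angle = 42.516°.
Angular width = |41.071° − 42.516°| = 1.445°.

1.45°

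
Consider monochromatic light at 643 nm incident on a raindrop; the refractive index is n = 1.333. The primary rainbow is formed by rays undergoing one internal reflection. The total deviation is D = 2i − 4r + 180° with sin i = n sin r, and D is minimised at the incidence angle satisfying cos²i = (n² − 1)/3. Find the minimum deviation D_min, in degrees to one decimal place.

137.9°

cos²i = (1.77689 − 1)/3 = 0.25896; i = arccos(0.50888) = 59.410°.
sin r = sin 59.410°/1.333 = 0.64579; r = 40.225°.
D_min = 2·59.410° − 4·40.225° + 180° = 137.922°.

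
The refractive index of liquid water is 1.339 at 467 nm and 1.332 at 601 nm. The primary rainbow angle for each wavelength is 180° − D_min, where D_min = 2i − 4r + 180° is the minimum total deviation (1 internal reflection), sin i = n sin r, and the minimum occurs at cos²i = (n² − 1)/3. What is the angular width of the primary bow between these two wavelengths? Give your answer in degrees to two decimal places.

1.01°

At 467 nm (n = 1.339): cos²i = 0.26431 → i = 59.062°, r = 39.834°, D_min = 138.786°, rainbow angle = 41.214°.
At 601 nm (n = 1.332): cos²i = 0.25807 → i = 59.469°, r = 40.290°, D_min = 137.776°, rainbow angle = 42.224°.
Angular width = |41.214° − 42.224°| = 1.010°.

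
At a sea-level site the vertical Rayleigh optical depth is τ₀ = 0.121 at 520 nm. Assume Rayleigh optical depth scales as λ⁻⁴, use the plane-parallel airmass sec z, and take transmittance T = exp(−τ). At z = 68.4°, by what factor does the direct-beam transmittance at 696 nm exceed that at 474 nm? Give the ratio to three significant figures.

1.45

Airmass: sec 68.4° = 2.7165.
τ(696 nm) = 0.121 × (520/696)⁴ × 2.7165 = 0.121 × 0.3116 × 2.7165 = 0.1024.
τ(474 nm) = 0.121 × (520/474)⁴ × 2.7165 = 0.121 × 1.4484 × 2.7165 = 0.4761.
T(696)/T(474) = exp(τ_B − τ_A) = exp(0.3737) = 1.4531.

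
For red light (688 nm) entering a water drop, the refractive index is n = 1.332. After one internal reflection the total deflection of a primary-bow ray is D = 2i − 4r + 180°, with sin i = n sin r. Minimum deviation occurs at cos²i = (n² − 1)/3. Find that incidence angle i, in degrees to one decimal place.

59.5°

cos²i = (1.332² − 1)/3 = (1.77422 − 1)/3 = 0.25807.
cos i = 0.50801, so i = 59.469°.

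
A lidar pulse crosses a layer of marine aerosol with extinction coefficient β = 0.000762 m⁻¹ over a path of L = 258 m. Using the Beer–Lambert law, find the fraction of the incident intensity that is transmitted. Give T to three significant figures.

τ = β·L = 0.000762 × 258 = 0.1966.
T = exp(−0.1966) = 0.8215.

0.822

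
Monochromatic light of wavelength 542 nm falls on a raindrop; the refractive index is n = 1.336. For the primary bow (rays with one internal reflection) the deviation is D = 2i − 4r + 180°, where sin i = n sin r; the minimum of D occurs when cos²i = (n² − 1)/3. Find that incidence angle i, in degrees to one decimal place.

cos²i = (1.336² − 1)/3 = (1.78490 − 1)/3 = 0.26163.
cos i = 0.51150, so i = 59.236°.

59.2°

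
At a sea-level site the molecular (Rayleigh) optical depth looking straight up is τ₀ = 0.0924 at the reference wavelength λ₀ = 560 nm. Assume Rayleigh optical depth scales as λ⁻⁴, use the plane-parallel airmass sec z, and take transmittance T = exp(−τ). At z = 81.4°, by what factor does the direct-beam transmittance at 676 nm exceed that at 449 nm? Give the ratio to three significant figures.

3.33

Airmass: sec 81.4° = 6.6874.
τ(676 nm) = 0.0924 × (560/676)⁴ × 6.6874 = 0.0924 × 0.4709 × 6.6874 = 0.2910.
τ(449 nm) = 0.0924 × (560/449)⁴ × 6.6874 = 0.0924 × 2.4197 × 6.6874 = 1.4952.
T(676)/T(449) = exp(τ_B − τ_A) = exp(1.2042) = 3.3340.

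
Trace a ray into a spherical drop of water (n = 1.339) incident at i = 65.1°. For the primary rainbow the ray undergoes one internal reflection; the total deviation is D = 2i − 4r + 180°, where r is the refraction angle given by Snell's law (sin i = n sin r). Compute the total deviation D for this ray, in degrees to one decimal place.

139.6°

sin r = sin 65.1° / 1.339 = 0.9070/1.339 = 0.6774; r = 42.64°.
D = 2·65.1° − 4·42.64° + 180° = 130.20° − 170.56° + 180° = 139.64°.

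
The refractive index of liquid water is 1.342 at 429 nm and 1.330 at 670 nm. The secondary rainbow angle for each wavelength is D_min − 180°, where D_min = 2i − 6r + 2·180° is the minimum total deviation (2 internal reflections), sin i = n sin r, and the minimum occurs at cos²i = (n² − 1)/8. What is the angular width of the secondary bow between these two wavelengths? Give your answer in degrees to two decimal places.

3.12°

At 429 nm (n = 1.342): cos²i = 0.10012 → i = 71.554°, r = 44.981°, D_min = 233.222°, rainbow angle = 53.222°.
At 670 nm (n = 1.330): cos²i = 0.09611 → i = 71.940°, r = 45.630°, D_min = 230.101°, rainbow angle = 50.101°.
Angular width = |53.222° − 50.101°| = 3.121°.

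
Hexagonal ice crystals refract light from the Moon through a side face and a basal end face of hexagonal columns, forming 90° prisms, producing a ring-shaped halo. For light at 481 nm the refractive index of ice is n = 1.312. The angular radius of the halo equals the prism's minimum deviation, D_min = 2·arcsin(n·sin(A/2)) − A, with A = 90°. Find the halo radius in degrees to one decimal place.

46.2°

n·sin(A/2) = 1.312 × sin 45° = 1.312 × 0.7071 = 0.9277.
D_min = 2·arcsin(0.9277) − 90° = 2 × 68.083° − 90° = 46.166°.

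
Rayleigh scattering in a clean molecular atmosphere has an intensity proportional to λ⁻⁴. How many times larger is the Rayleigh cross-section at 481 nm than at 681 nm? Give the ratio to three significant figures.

Rayleigh scattering ∝ λ⁻⁴, so the ratio of coefficients is the inverse fourth power of the wavelength ratio.
σ(481)/σ(681) = (681/481)⁴ = (1.4158)⁴ = 4.018.

4.02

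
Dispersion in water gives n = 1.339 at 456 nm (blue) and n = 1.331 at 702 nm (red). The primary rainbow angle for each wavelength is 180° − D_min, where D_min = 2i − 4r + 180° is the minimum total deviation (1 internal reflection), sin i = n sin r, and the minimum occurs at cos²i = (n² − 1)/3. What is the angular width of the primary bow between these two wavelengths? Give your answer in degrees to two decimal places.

1.16°

At 456 nm (n = 1.339): cos²i = 0.26431 → i = 59.062°, r = 39.834°, D_min = 138.786°, rainbow angle = 41.214°.
At 702 nm (n = 1.331): cos²i = 0.25719 → i = 59.527°, r = 40.356°, D_min = 137.630°, rainbow angle = 42.370°.
Angular width = |41.214° − 42.370°| = 1.156°.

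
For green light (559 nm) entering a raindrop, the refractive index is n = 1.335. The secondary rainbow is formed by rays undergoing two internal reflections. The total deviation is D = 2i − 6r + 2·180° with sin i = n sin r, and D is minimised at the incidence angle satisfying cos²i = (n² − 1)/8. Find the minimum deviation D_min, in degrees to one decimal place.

cos²i = (1.78222 − 1)/8 = 0.09778; i = arccos(0.31269) = 71.778°.
sin r = sin 71.778°/1.335 = 0.71150; r = 45.357°.
D_min = 2·71.778° − 6·45.357° + 360° = 231.414°.

231.4°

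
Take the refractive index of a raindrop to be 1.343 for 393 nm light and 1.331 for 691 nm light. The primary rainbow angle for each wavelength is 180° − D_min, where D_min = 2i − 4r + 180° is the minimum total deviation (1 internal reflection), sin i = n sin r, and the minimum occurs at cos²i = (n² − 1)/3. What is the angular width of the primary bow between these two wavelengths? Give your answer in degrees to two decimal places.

1.72°

At 393 nm (n = 1.343): cos²i = 0.26788 → i = 58.830°, r = 39.577°, D_min = 139.354°, rainbow angle = 40.646°.
At 691 nm (n = 1.331): cos²i = 0.25719 → i = 59.527°, r = 40.356°, D_min = 137.630°, rainbow angle = 42.370°.
Angular width = |40.646° − 42.370°| = 1.724°.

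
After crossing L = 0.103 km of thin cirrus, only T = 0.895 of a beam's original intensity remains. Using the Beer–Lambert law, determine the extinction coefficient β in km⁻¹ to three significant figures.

Beer–Lambert: T = exp(−βL) ⇒ β = −ln(T)/L = −ln(0.895)/0.103 = 0.1109/0.103 = 1.077 km⁻¹.

1.08 km⁻¹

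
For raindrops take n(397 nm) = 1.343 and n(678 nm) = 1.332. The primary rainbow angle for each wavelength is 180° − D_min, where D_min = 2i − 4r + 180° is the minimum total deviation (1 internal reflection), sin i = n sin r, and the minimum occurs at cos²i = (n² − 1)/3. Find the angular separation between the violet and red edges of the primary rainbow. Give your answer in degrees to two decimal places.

At 397 nm (n = 1.343): cos²i = 0.26788 → i = 58.830°, r = 39.577°, D_min = 139.354°, rainbow angle = 40.646°.
At 678 nm (n = 1.332): cos²i = 0.25807 → i = 59.469°, r = 40.290°, D_min = 137.776°, rainbow angle = 42.224°.
Angular width = |40.646° − 42.224°| = 1.578°.

1.58°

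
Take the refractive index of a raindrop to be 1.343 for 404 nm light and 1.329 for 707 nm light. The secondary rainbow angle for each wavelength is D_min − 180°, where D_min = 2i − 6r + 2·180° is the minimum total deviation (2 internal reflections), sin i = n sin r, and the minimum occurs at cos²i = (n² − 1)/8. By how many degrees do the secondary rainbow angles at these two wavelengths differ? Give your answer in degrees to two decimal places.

3.64°

At 404 nm (n = 1.343): cos²i = 0.10046 → i = 71.522°, r = 44.928°, D_min = 233.478°, rainbow angle = 53.478°.
At 707 nm (n = 1.329): cos²i = 0.09578 → i = 71.972°, r = 45.685°, D_min = 229.837°, rainbow angle = 49.837°.
Angular width = |53.478° − 49.837°| = 3.641°.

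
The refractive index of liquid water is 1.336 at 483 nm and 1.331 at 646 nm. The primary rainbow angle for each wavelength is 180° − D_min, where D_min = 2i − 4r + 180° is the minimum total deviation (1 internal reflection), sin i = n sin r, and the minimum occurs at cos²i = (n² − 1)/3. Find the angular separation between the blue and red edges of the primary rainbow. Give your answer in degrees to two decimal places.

At 483 nm (n = 1.336): cos²i = 0.26163 → i = 59.236°, r = 40.029°, D_min = 138.356°, rainbow angle = 41.644°.
At 646 nm (n = 1.331): cos²i = 0.25719 → i = 59.527°, r = 40.356°, D_min = 137.630°, rainbow angle = 42.370°.
Angular width = |41.644° − 42.370°| = 0.726°.

0.73°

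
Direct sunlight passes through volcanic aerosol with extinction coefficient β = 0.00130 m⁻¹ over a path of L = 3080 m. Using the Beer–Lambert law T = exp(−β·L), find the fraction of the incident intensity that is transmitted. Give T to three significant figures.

0.0182

τ = β·L = 0.00130 × 3080 = 4.0040.
T = exp(−4.0040) = 0.0182.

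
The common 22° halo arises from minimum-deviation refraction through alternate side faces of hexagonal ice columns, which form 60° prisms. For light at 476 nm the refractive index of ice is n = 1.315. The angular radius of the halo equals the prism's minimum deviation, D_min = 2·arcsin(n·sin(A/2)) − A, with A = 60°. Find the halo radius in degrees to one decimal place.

n·sin(A/2) = 1.315 × sin 30° = 1.315 × 0.5000 = 0.6575.
D_min = 2·arcsin(0.6575) − 60° = 2 × 41.109° − 60° = 22.219°.

22.2°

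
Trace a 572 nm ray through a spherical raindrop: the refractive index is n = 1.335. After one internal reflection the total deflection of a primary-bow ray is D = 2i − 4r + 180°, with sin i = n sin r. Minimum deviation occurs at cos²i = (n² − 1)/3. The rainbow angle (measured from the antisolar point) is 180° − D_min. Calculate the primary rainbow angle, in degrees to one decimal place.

41.8°

cos²i = (1.78222 − 1)/3 = 0.26074; i = arccos(0.51063) = 59.294°.
sin r = sin 59.294°/1.335 = 0.64405; r = 40.094°.
D_min = 2·59.294° − 4·40.094° + 180° = 138.212°.
Rainbow angle = 180° − D_min = 41.788°.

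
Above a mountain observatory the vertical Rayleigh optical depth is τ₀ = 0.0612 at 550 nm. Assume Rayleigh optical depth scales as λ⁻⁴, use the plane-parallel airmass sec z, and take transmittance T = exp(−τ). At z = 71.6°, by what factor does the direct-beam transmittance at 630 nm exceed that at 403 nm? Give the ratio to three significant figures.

1.75

Airmass: sec 71.6° = 3.1681.
τ(630 nm) = 0.0612 × (550/630)⁴ × 3.1681 = 0.0612 × 0.5809 × 3.1681 = 0.1126.
τ(403 nm) = 0.0612 × (550/403)⁴ × 3.1681 = 0.0612 × 3.4692 × 3.1681 = 0.6726.
T(630)/T(403) = exp(τ_B − τ_A) = exp(0.5600) = 1.7507.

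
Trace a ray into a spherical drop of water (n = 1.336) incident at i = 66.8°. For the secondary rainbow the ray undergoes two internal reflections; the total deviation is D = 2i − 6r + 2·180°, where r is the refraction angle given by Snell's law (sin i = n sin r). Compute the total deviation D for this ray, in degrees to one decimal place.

sin r = sin 66.8° / 1.336 = 0.9191/1.336 = 0.6880; r = 43.47°.
D = 2·66.8° − 6·43.47° + 2·180° = 133.60° − 260.82° + 360° = 232.78°.

232.8°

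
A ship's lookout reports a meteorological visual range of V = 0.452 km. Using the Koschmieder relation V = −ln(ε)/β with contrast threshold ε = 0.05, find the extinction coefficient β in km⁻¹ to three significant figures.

β = −ln(0.05) / V = 2.996 / 0.452 = 6.6277 km⁻¹.

6.63 km⁻¹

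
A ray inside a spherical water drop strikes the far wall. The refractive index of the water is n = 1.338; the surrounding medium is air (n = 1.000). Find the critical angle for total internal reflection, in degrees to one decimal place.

sin θ_c = n_air / n = 1.000 / 1.338 = 0.7474.
θ_c = arcsin(0.7474) = 48.36°.

48.4°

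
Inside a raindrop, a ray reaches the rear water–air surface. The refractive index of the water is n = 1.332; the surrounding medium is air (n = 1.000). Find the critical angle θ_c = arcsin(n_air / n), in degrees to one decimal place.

48.7°

sin θ_c = n_air / n = 1.000 / 1.332 = 0.7508.
θ_c = arcsin(0.7508) = 48.66°.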